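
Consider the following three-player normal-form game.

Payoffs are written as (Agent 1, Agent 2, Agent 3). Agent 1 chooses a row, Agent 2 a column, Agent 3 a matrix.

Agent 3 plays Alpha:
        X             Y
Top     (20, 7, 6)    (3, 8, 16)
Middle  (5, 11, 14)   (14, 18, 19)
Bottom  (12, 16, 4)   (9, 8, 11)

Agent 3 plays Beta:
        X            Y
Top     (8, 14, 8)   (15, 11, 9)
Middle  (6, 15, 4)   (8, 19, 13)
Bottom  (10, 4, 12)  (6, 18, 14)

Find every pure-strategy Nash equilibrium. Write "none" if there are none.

Pure NE: (Middle, Y, Alpha)

(Top, X, Alpha): Agent 2 can switch to Y (7 → 8). Not NE.
(Top, X, Beta): Agent 1 can switch to Bottom (8 → 10). Not NE.
(Top, Y, Alpha): Agent 1 can switch to Middle (3 → 14). Not NE.
(Top, Y, Beta): Agent 2 can switch to X (11 → 14). Not NE.
(Middle, X, Alpha): Agent 1 can switch to Top (5 → 20). Not NE.
(Middle, X, Beta): Agent 1 can switch to Top (6 → 8). Not NE.
(Middle, Y, Alpha): Agent 1 gets 14, best alternative 9; Agent 2 gets 18, best alternative 11; Agent 3 gets 19, best alternative 13. No profitable deviation — NE.
(Middle, Y, Beta): Agent 1 can switch to Top (8 → 15). Not NE.
(Bottom, X, Alpha): Agent 1 can switch to Top (12 → 20). Not NE.
(Bottom, X, Beta): Agent 2 can switch to Y (4 → 18). Not NE.
(Bottom, Y, Alpha): Agent 1 can switch to Middle (9 → 14). Not NE.
(The remaining 1 profile has a profitable deviation by the same check.)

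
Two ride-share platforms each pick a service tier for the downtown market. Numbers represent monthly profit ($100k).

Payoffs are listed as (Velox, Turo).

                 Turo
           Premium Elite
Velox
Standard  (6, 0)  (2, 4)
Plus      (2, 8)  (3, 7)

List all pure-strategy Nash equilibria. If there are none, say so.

This game has no pure Nash equilibrium.

Check each profile: it is a Nash equilibrium iff no player can strictly gain by switching unilaterally.
(Standard, Premium): Turo can switch to Elite (0 → 4). Not NE.
(Standard, Elite): Velox can switch to Plus (2 → 3). Not NE.
(Plus, Premium): Velox can switch to Standard (2 → 6). Not NE.
(Plus, Elite): Turo can switch to Premium (7 → 8). Not NE.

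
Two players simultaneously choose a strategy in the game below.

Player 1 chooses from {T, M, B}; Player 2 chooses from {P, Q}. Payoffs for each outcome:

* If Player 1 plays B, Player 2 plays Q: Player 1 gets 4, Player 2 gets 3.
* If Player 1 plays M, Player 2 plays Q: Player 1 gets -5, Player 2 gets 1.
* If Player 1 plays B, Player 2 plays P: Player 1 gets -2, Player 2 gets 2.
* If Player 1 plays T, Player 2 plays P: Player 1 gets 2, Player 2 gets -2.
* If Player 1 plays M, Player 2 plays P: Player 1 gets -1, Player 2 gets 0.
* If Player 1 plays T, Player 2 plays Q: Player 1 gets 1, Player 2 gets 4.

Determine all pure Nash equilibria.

(B, Q)

(T, P): Player 2 can switch to Q (-2 → 4). Not NE.
(T, Q): Player 1 can switch to B (1 → 4). Not NE.
(M, P): Player 1 can switch to T (-1 → 2). Not NE.
(M, Q): Player 1 can switch to T (-5 → 1). Not NE.
(B, P): Player 1 can switch to T (-2 → 2). Not NE.
(B, Q): Player 1 gets 4, best alternative 1; Player 2 gets 3, best alternative 2. No profitable deviation — NE.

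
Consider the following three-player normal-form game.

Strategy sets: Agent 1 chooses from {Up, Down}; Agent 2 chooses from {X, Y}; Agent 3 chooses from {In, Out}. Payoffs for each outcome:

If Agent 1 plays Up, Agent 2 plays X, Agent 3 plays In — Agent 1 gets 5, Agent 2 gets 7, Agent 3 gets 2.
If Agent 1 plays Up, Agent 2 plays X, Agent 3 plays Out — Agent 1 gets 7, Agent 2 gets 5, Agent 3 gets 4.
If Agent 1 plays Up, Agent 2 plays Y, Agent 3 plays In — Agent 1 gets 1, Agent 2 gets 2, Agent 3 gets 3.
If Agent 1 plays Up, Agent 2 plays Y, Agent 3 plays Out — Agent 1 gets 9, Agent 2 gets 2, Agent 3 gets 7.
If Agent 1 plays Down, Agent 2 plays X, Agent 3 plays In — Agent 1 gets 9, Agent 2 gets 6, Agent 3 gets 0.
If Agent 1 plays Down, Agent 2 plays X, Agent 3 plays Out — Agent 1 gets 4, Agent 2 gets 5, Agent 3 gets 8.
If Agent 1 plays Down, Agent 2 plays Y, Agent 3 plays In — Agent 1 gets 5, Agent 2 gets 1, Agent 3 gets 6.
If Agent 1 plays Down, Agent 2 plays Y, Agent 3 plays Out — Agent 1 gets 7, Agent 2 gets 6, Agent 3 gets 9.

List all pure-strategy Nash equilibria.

Agent 1 against (X, In): payoffs 5, 9 → best response Down.
Agent 1 against (X, Out): payoffs 7, 4 → best response Up.
Agent 1 against (Y, In): payoffs 1, 5 → best response Down.
Agent 1 against (Y, Out): payoffs 9, 7 → best response Up.
Agent 2 against (Up, In): payoffs 7, 2 → best response X.
Agent 2 against (Up, Out): payoffs 5, 2 → best response X.
Agent 2 against (Down, In): payoffs 6, 1 → best response X.
Agent 2 against (Down, Out): payoffs 5, 6 → best response Y.
Agent 3 against (Up, X): payoffs 2, 4 → best response Out.
Agent 3 against (Up, Y): payoffs 3, 7 → best response Out.
Agent 3 against (Down, X): payoffs 0, 8 → best response Out.
Agent 3 against (Down, Y): payoffs 6, 9 → best response Out.
Mutual best responses: (Up, X, Out).

The unique pure-strategy Nash equilibrium is (Up, X, Out).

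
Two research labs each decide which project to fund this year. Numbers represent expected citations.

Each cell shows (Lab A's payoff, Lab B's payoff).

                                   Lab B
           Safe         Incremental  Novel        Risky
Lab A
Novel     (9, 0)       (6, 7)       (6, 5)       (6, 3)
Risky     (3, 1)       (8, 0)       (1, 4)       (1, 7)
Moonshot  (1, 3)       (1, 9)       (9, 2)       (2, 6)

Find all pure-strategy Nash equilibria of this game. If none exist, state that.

(Novel, Safe): Lab B can switch to Incremental (0 → 7). Not NE.
(Novel, Incremental): Lab A can switch to Risky (6 → 8). Not NE.
(Novel, Novel): Lab A can switch to Moonshot (6 → 9). Not NE.
(Novel, Risky): Lab B can switch to Incremental (3 → 7). Not NE.
(Risky, Safe): Lab A can switch to Novel (3 → 9). Not NE.
(Risky, Incremental): Lab B can switch to Safe (0 → 1). Not NE.
(The remaining 6 profiles each have a profitable deviation by the same check.)

No pure-strategy Nash equilibrium.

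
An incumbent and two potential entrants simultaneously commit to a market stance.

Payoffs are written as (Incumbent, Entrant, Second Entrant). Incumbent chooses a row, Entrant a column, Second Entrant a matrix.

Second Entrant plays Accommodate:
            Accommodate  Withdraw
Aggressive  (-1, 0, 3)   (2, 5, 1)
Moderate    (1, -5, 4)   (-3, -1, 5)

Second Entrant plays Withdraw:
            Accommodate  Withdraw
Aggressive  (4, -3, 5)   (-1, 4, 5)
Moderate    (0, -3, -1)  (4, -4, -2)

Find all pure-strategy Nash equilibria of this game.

This game has no pure Nash equilibrium.

For each strategy profile, look for a profitable unilateral deviation.
(Aggressive, Accommodate, Accommodate): Incumbent can switch to Moderate (-1 → 1). Not NE.
(Aggressive, Accommodate, Withdraw): Entrant can switch to Withdraw (-3 → 4). Not NE.
(Aggressive, Withdraw, Accommodate): Second Entrant can switch to Withdraw (1 → 5). Not NE.
(Aggressive, Withdraw, Withdraw): Incumbent can switch to Moderate (-1 → 4). Not NE.
(Moderate, Accommodate, Accommodate): Entrant can switch to Withdraw (-5 → -1). Not NE.
(Moderate, Accommodate, Withdraw): Incumbent can switch to Aggressive (0 → 4). Not NE.
(Moderate, Withdraw, Accommodate): Incumbent can switch to Aggressive (-3 → 2). Not NE.
(Moderate, Withdraw, Withdraw): Entrant can switch to Accommodate (-4 → -3). Not NE.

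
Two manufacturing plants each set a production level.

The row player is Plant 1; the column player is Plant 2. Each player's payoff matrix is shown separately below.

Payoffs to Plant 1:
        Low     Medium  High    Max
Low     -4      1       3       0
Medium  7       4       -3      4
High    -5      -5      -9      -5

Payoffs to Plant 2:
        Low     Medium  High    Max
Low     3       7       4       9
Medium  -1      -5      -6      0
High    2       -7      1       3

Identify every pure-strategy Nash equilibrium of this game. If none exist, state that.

(Medium, Max)

Plant 1 against Low: payoffs -4, 7, -5 → best response Medium.
Plant 1 against Medium: payoffs 1, 4, -5 → best response Medium.
Plant 1 against High: payoffs 3, -3, -9 → best response Low.
Plant 1 against Max: payoffs 0, 4, -5 → best response Medium.
Plant 2 against Low: payoffs 3, 7, 4, 9 → best response Max.
Plant 2 against Medium: payoffs -1, -5, -6, 0 → best response Max.
Plant 2 against High: payoffs 2, -7, 1, 3 → best response Max.
Mutual best responses: (Medium, Max).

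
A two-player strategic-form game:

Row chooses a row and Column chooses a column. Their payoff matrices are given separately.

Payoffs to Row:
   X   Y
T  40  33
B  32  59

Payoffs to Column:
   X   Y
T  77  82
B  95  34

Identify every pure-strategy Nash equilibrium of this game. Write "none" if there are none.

(T, X): Column can switch to Y (77 → 82). Not NE.
(T, Y): Row can switch to B (33 → 59). Not NE.
(B, X): Row can switch to T (32 → 40). Not NE.
(B, Y): Column can switch to X (34 → 95). Not NE.

There is no pure-strategy Nash equilibrium.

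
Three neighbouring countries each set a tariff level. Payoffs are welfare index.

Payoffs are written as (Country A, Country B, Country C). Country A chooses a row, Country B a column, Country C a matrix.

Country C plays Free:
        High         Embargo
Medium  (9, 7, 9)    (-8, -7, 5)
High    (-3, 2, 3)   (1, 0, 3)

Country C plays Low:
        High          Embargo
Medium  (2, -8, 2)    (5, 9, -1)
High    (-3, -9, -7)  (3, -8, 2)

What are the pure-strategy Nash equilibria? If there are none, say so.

Country A against (High, Free): payoffs 9, -3 → best response Medium.
Country A against (High, Low): payoffs 2, -3 → best response Medium.
Country A against (Embargo, Free): payoffs -8, 1 → best response High.
Country A against (Embargo, Low): payoffs 5, 3 → best response Medium.
Country B against (Medium, Free): payoffs 7, -7 → best response High.
Country B against (Medium, Low): payoffs -8, 9 → best response Embargo.
Country B against (High, Free): payoffs 2, 0 → best response High.
Country B against (High, Low): payoffs -9, -8 → best response Embargo.
Country C against (Medium, High): payoffs 9, 2 → best response Free.
Country C against (Medium, Embargo): payoffs 5, -1 → best response Free.
Country C against (High, High): payoffs 3, -7 → best response Free.
Country C against (High, Embargo): payoffs 3, 2 → best response Free.
Mutual best responses: (Medium, High, Free).

The unique pure-strategy Nash equilibrium is (Medium, High, Free).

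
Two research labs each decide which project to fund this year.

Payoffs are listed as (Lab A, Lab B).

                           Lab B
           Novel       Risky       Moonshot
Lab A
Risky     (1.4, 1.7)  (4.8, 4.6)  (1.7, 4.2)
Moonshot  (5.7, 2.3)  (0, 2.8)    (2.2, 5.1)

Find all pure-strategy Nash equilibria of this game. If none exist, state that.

The pure Nash equilibria are (Risky, Risky), (Moonshot, Moonshot).

Mark each player's best response to every combination of opponents' strategies; a profile where every player is best-responding is a pure Nash equilibrium.
Lab A against Novel: payoffs 1.4, 5.7 → best response Moonshot.
Lab A against Risky: payoffs 4.8, 0 → best response Risky.
Lab A against Moonshot: payoffs 1.7, 2.2 → best response Moonshot.
Lab B against Risky: payoffs 1.7, 4.6, 4.2 → best response Risky.
Lab B against Moonshot: payoffs 2.3, 2.8, 5.1 → best response Moonshot.
Mutual best responses: (Risky, Risky); (Moonshot, Moonshot).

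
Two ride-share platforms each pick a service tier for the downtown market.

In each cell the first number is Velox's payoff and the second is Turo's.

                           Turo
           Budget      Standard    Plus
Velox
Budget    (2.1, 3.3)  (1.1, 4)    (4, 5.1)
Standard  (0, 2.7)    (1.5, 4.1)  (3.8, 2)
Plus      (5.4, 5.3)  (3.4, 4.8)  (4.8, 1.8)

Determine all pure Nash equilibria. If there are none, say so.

Velox against Budget: payoffs 2.1, 0, 5.4 → best response Plus.
Velox against Standard: payoffs 1.1, 1.5, 3.4 → best response Plus.
Velox against Plus: payoffs 4, 3.8, 4.8 → best response Plus.
Turo against Budget: payoffs 3.3, 4, 5.1 → best response Plus.
Turo against Standard: payoffs 2.7, 4.1, 2 → best response Standard.
Turo against Plus: payoffs 5.3, 4.8, 1.8 → best response Budget.
Mutual best responses: (Plus, Budget).

Pure NE: (Plus, Budget)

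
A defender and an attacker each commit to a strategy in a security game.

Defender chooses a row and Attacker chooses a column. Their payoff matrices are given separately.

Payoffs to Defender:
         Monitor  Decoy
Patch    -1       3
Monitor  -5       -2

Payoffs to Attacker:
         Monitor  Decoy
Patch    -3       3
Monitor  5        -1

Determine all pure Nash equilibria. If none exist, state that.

For each player, find the best response to each opponent profile; mutual best responses are the pure NE.
Defender against Monitor: payoffs -1, -5 → best response Patch.
Defender against Decoy: payoffs 3, -2 → best response Patch.
Attacker against Patch: payoffs -3, 3 → best response Decoy.
Attacker against Monitor: payoffs 5, -1 → best response Monitor.
Mutual best responses: (Patch, Decoy).

Pure NE: (Patch, Decoy)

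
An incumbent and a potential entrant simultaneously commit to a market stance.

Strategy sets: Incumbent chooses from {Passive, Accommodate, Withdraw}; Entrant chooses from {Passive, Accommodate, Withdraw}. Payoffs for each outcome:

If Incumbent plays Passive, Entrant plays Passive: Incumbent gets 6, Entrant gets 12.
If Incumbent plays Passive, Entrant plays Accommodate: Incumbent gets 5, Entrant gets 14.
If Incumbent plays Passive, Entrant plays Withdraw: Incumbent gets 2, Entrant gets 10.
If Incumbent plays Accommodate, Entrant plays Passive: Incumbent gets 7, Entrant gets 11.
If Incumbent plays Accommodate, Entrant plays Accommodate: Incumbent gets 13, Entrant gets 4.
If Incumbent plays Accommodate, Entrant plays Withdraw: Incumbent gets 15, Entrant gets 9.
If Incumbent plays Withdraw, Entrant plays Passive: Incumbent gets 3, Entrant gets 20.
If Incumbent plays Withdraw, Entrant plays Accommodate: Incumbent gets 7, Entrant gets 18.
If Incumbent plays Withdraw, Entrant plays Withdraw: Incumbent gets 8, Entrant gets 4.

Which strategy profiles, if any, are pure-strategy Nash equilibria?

Pure NE: (Accommodate, Passive)

For each player, find the best response to each opponent profile; mutual best responses are the pure NE.
Incumbent against Passive: payoffs 6, 7, 3 → best response Accommodate.
Incumbent against Accommodate: payoffs 5, 13, 7 → best response Accommodate.
Incumbent against Withdraw: payoffs 2, 15, 8 → best response Accommodate.
Entrant against Passive: payoffs 12, 14, 10 → best response Accommodate.
Entrant against Accommodate: payoffs 11, 4, 9 → best response Passive.
Entrant against Withdraw: payoffs 20, 18, 4 → best response Passive.
Mutual best responses: (Accommodate, Passive).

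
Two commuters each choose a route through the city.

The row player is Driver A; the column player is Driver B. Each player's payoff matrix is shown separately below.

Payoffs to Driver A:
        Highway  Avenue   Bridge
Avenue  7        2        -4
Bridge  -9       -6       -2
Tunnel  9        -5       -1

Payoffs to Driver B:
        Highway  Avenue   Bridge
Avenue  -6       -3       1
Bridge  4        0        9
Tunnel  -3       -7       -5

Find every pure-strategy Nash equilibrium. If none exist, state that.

(Tunnel, Highway)

Mark each player's best response to every combination of opponents' strategies; a profile where every player is best-responding is a pure Nash equilibrium.
Driver A against Highway: payoffs 7, -9, 9 → best response Tunnel.
Driver A against Avenue: payoffs 2, -6, -5 → best response Avenue.
Driver A against Bridge: payoffs -4, -2, -1 → best response Tunnel.
Driver B against Avenue: payoffs -6, -3, 1 → best response Bridge.
Driver B against Bridge: payoffs 4, 0, 9 → best response Bridge.
Driver B against Tunnel: payoffs -3, -7, -5 → best response Highway.
Mutual best responses: (Tunnel, Highway).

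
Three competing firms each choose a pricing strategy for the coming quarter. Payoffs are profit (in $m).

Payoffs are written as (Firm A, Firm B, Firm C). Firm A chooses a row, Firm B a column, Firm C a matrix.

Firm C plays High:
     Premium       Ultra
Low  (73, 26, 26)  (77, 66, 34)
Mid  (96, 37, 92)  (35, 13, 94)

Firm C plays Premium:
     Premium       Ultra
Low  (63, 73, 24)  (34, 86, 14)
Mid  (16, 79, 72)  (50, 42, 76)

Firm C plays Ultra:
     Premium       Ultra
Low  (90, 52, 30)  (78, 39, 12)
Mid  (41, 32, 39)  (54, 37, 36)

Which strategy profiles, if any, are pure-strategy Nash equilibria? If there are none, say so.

Firm A against (Premium, High): payoffs 73, 96 → best response Mid.
Firm A against (Premium, Premium): payoffs 63, 16 → best response Low.
Firm A against (Premium, Ultra): payoffs 90, 41 → best response Low.
Firm A against (Ultra, High): payoffs 77, 35 → best response Low.
Firm A against (Ultra, Premium): payoffs 34, 50 → best response Mid.
Firm A against (Ultra, Ultra): payoffs 78, 54 → best response Low.
Firm B against (Low, High): payoffs 26, 66 → best response Ultra.
Firm B against (Low, Premium): payoffs 73, 86 → best response Ultra.
Firm B against (Low, Ultra): payoffs 52, 39 → best response Premium.
Firm B against (Mid, High): payoffs 37, 13 → best response Premium.
Firm B against (Mid, Premium): payoffs 79, 42 → best response Premium.
Firm B against (Mid, Ultra): payoffs 32, 37 → best response Ultra.
Firm C against (Low, Premium): payoffs 26, 24, 30 → best response Ultra.
Firm C against (Low, Ultra): payoffs 34, 14, 12 → best response High.
Firm C against (Mid, Premium): payoffs 92, 72, 39 → best response High.
Firm C against (Mid, Ultra): payoffs 94, 76, 36 → best response High.
Mutual best responses: (Low, Premium, Ultra); (Low, Ultra, High); (Mid, Premium, High).

(Low, Premium, Ultra); (Low, Ultra, High); (Mid, Premium, High)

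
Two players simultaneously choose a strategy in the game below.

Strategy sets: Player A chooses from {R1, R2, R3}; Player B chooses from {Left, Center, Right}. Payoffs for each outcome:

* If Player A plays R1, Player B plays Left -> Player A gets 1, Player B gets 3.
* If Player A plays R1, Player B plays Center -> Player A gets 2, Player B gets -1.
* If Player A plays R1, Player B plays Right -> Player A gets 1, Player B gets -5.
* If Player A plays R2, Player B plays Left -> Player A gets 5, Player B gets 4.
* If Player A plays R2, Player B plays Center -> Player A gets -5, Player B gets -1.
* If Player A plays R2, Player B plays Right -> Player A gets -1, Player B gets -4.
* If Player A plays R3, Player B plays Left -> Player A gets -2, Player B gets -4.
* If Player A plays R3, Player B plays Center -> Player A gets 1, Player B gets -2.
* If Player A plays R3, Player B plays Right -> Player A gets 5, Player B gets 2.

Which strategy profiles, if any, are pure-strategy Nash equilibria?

(R1, Left): Player A can switch to R2 (1 → 5). Not NE.
(R1, Center): Player B can switch to Left (-1 → 3). Not NE.
(R1, Right): Player A can switch to R3 (1 → 5). Not NE.
(R2, Left): Player A gets 5, best alternative 1; Player B gets 4, best alternative -1. No profitable deviation — NE.
(R2, Center): Player A can switch to R1 (-5 → 2). Not NE.
(R2, Right): Player A can switch to R1 (-1 → 1). Not NE.
(R3, Left): Player A can switch to R1 (-2 → 1). Not NE.
(R3, Center): Player A can switch to R1 (1 → 2). Not NE.
(R3, Right): Player A gets 5, best alternative 1; Player B gets 2, best alternative -2. No profitable deviation — NE.

The pure Nash equilibria are (R2, Left); (R3, Right).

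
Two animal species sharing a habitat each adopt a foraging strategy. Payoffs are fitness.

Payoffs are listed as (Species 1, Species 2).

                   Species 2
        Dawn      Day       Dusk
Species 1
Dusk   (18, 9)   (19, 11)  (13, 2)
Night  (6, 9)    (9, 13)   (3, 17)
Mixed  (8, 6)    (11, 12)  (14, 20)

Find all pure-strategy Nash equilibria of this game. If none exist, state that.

(Dusk, Day), (Mixed, Dusk)

Species 1 against Dawn: payoffs 18, 6, 8 → best response Dusk.
Species 1 against Day: payoffs 19, 9, 11 → best response Dusk.
Species 1 against Dusk: payoffs 13, 3, 14 → best response Mixed.
Species 2 against Dusk: payoffs 9, 11, 2 → best response Day.
Species 2 against Night: payoffs 9, 13, 17 → best response Dusk.
Species 2 against Mixed: payoffs 6, 12, 20 → best response Dusk.
Mutual best responses: (Dusk, Day); (Mixed, Dusk).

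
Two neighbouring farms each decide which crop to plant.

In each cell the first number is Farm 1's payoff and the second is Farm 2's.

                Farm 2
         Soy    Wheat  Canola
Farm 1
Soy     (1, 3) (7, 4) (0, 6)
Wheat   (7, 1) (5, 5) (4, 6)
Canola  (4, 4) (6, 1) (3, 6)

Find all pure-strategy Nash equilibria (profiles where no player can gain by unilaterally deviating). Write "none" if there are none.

Farm 1 against Soy: payoffs 1, 7, 4 → best response Wheat.
Farm 1 against Wheat: payoffs 7, 5, 6 → best response Soy.
Farm 1 against Canola: payoffs 0, 4, 3 → best response Wheat.
Farm 2 against Soy: payoffs 3, 4, 6 → best response Canola.
Farm 2 against Wheat: payoffs 1, 5, 6 → best response Canola.
Farm 2 against Canola: payoffs 4, 1, 6 → best response Canola.
Mutual best responses: (Wheat, Canola).

(Wheat, Canola)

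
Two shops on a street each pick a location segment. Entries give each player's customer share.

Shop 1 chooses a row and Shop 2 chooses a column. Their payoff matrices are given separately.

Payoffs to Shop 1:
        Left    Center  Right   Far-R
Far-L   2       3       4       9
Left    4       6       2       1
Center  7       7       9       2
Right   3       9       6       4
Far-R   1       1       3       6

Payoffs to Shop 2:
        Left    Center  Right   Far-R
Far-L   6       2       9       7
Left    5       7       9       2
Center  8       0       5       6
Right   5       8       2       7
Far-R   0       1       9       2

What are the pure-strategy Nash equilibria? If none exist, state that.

The pure Nash equilibria are (Center, Left), (Right, Center).

Mark each player's best response to every combination of opponents' strategies; a profile where every player is best-responding is a pure Nash equilibrium.
Shop 1 against Left: payoffs 2, 4, 7, 3, 1 → best response Center.
Shop 1 against Center: payoffs 3, 6, 7, 9, 1 → best response Right.
Shop 1 against Right: payoffs 4, 2, 9, 6, 3 → best response Center.
Shop 1 against Far-R: payoffs 9, 1, 2, 4, 6 → best response Far-L.
Shop 2 against Far-L: payoffs 6, 2, 9, 7 → best response Right.
Shop 2 against Left: payoffs 5, 7, 9, 2 → best response Right.
Shop 2 against Center: payoffs 8, 0, 5, 6 → best response Left.
Shop 2 against Right: payoffs 5, 8, 2, 7 → best response Center.
Shop 2 against Far-R: payoffs 0, 1, 9, 2 → best response Right.
Mutual best responses: (Center, Left); (Right, Center).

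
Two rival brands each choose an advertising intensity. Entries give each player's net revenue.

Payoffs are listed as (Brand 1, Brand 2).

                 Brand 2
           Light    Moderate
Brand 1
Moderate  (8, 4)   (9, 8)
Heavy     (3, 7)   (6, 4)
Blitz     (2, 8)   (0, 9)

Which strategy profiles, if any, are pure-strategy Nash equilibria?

The unique pure-strategy Nash equilibrium is (Moderate, Moderate).

For each strategy profile, look for a profitable unilateral deviation.
(Moderate, Light): Brand 2 can switch to Moderate (4 → 8). Not NE.
(Moderate, Moderate): Brand 1 gets 9, best alternative 6; Brand 2 gets 8, best alternative 4. No profitable deviation — NE.
(Heavy, Light): Brand 1 can switch to Moderate (3 → 8). Not NE.
(Heavy, Moderate): Brand 1 can switch to Moderate (6 → 9). Not NE.
(Blitz, Light): Brand 1 can switch to Moderate (2 → 8). Not NE.
(Blitz, Moderate): Brand 1 can switch to Moderate (0 → 9). Not NE.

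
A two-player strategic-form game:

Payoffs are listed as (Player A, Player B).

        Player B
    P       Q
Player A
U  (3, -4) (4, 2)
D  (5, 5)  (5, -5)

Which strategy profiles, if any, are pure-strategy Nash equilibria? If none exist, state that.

(D, P)

For each strategy profile, look for a profitable unilateral deviation.
(U, P): Player A can switch to D (3 → 5). Not NE.
(U, Q): Player A can switch to D (4 → 5). Not NE.
(D, P): Player A gets 5, best alternative 3; Player B gets 5, best alternative -5. No profitable deviation — NE.
(D, Q): Player B can switch to P (-5 → 5). Not NE.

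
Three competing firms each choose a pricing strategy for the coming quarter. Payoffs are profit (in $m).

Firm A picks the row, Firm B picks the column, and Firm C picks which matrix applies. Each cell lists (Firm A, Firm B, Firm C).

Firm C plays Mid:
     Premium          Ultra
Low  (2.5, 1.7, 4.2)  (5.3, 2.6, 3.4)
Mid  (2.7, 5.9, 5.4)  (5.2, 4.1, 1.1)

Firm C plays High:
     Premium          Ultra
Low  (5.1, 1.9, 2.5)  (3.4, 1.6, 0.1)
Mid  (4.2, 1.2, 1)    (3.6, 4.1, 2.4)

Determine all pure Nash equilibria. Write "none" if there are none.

For each player, find the best response to each opponent profile; mutual best responses are the pure NE.
Firm A against (Premium, Mid): payoffs 2.5, 2.7 → best response Mid.
Firm A against (Premium, High): payoffs 5.1, 4.2 → best response Low.
Firm A against (Ultra, Mid): payoffs 5.3, 5.2 → best response Low.
Firm A against (Ultra, High): payoffs 3.4, 3.6 → best response Mid.
Firm B against (Low, Mid): payoffs 1.7, 2.6 → best response Ultra.
Firm B against (Low, High): payoffs 1.9, 1.6 → best response Premium.
Firm B against (Mid, Mid): payoffs 5.9, 4.1 → best response Premium.
Firm B against (Mid, High): payoffs 1.2, 4.1 → best response Ultra.
Firm C against (Low, Premium): payoffs 4.2, 2.5 → best response Mid.
Firm C against (Low, Ultra): payoffs 3.4, 0.1 → best response Mid.
Firm C against (Mid, Premium): payoffs 5.4, 1 → best response Mid.
Firm C against (Mid, Ultra): payoffs 1.1, 2.4 → best response High.
Mutual best responses: (Low, Ultra, Mid); (Mid, Premium, Mid); (Mid, Ultra, High).

The pure Nash equilibria are (Low, Ultra, Mid); (Mid, Premium, Mid); (Mid, Ultra, High).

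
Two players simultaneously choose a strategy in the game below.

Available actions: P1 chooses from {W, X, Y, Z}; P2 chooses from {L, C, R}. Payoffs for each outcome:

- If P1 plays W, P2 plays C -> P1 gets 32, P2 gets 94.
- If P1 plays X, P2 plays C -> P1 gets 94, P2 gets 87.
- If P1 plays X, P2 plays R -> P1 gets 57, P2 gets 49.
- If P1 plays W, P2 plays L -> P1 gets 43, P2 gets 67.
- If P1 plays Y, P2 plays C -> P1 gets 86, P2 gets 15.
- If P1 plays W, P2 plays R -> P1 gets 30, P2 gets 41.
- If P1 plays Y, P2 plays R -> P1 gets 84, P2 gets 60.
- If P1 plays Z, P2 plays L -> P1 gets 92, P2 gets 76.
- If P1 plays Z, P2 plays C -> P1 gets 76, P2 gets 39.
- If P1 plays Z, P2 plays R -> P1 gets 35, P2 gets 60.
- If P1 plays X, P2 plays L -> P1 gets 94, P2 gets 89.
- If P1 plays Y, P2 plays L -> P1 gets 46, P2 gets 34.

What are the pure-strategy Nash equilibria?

(X, L) and (Y, R)

Check each profile: it is a Nash equilibrium iff no player can strictly gain by switching unilaterally.
(W, L): P1 can switch to X (43 → 94). Not NE.
(W, C): P1 can switch to X (32 → 94). Not NE.
(W, R): P1 can switch to X (30 → 57). Not NE.
(X, L): P1 gets 94, best alternative 92; P2 gets 89, best alternative 87. No profitable deviation — NE.
(X, C): P2 can switch to L (87 → 89). Not NE.
(X, R): P1 can switch to Y (57 → 84). Not NE.
(Y, L): P1 can switch to X (46 → 94). Not NE.
(Y, C): P1 can switch to X (86 → 94). Not NE.
(Y, R): P1 gets 84, best alternative 57; P2 gets 60, best alternative 34. No profitable deviation — NE.
(Z, L): P1 can switch to X (92 → 94). Not NE.
(Z, C): P1 can switch to X (76 → 94). Not NE.
(Z, R): P1 can switch to X (35 → 57). Not NE.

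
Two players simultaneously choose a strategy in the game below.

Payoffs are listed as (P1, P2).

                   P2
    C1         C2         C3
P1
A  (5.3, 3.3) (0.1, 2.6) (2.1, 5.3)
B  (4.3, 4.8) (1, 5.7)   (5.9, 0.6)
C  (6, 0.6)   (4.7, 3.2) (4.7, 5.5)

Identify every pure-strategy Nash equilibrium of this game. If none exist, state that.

(A, C1): P1 can switch to C (5.3 → 6). Not NE.
(A, C2): P1 can switch to B (0.1 → 1). Not NE.
(A, C3): P1 can switch to B (2.1 → 5.9). Not NE.
(B, C1): P1 can switch to A (4.3 → 5.3). Not NE.
(B, C2): P1 can switch to C (1 → 4.7). Not NE.
(B, C3): P2 can switch to C1 (0.6 → 4.8). Not NE.
(C, C1): P2 can switch to C2 (0.6 → 3.2). Not NE.
(C, C2): P2 can switch to C3 (3.2 → 5.5). Not NE.
(C, C3): P1 can switch to B (4.7 → 5.9). Not NE.

This game has no pure Nash equilibrium.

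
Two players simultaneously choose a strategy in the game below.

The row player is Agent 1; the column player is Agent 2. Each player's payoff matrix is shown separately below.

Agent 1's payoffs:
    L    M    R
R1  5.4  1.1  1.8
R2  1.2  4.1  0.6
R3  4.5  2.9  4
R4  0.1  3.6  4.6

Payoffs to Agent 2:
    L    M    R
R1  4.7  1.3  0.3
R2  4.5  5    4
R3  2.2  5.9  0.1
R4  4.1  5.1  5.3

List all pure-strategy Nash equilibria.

Pure-strategy Nash equilibria: (R1, L); (R2, M); (R4, R)

For each player, find the best response to each opponent profile; mutual best responses are the pure NE.
Agent 1 against L: payoffs 5.4, 1.2, 4.5, 0.1 → best response R1.
Agent 1 against M: payoffs 1.1, 4.1, 2.9, 3.6 → best response R2.
Agent 1 against R: payoffs 1.8, 0.6, 4, 4.6 → best response R4.
Agent 2 against R1: payoffs 4.7, 1.3, 0.3 → best response L.
Agent 2 against R2: payoffs 4.5, 5, 4 → best response M.
Agent 2 against R3: payoffs 2.2, 5.9, 0.1 → best response M.
Agent 2 against R4: payoffs 4.1, 5.1, 5.3 → best response R.
Mutual best responses: (R1, L); (R2, M); (R4, R).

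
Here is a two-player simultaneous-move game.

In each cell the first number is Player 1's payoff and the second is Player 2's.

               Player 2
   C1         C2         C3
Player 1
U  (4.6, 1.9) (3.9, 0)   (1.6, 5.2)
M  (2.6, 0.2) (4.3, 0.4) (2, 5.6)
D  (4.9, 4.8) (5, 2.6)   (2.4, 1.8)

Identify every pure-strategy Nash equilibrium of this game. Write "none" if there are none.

(U, C1): Player 1 can switch to D (4.6 → 4.9). Not NE.
(U, C2): Player 1 can switch to M (3.9 → 4.3). Not NE.
(U, C3): Player 1 can switch to M (1.6 → 2). Not NE.
(M, C1): Player 1 can switch to U (2.6 → 4.6). Not NE.
(M, C2): Player 1 can switch to D (4.3 → 5). Not NE.
(M, C3): Player 1 can switch to D (2 → 2.4). Not NE.
(D, C1): Player 1 gets 4.9, best alternative 4.6; Player 2 gets 4.8, best alternative 2.6. No profitable deviation — NE.
(D, C2): Player 2 can switch to C1 (2.6 → 4.8). Not NE.
(D, C3): Player 2 can switch to C1 (1.8 → 4.8). Not NE.

Pure NE: (D, C1)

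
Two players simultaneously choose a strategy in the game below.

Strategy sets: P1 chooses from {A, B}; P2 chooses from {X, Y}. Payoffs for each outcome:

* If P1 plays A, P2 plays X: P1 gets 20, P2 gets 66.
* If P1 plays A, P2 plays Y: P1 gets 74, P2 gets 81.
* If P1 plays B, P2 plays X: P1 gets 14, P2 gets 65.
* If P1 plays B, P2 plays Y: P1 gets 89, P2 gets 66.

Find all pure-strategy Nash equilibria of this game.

(B, Y)

(A, X): P2 can switch to Y (66 → 81). Not NE.
(A, Y): P1 can switch to B (74 → 89). Not NE.
(B, X): P1 can switch to A (14 → 20). Not NE.
(B, Y): P1 gets 89, best alternative 74; P2 gets 66, best alternative 65. No profitable deviation — NE.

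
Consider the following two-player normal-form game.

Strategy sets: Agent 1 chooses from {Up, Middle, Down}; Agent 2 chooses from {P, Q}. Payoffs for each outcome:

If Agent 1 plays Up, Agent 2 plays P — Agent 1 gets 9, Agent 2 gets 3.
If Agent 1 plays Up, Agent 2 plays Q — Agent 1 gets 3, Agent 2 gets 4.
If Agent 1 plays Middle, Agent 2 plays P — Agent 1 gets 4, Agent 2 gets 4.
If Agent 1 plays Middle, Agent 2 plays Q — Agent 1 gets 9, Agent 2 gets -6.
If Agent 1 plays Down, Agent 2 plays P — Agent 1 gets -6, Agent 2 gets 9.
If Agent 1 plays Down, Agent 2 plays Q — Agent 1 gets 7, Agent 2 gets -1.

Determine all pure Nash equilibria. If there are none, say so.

Mark each player's best response to every combination of opponents' strategies; a profile where every player is best-responding is a pure Nash equilibrium.
Agent 1 against P: payoffs 9, 4, -6 → best response Up.
Agent 1 against Q: payoffs 3, 9, 7 → best response Middle.
Agent 2 against Up: payoffs 3, 4 → best response Q.
Agent 2 against Middle: payoffs 4, -6 → best response P.
Agent 2 against Down: payoffs 9, -1 → best response P.
No profile is a mutual best response for all players.

There is no pure-strategy Nash equilibrium.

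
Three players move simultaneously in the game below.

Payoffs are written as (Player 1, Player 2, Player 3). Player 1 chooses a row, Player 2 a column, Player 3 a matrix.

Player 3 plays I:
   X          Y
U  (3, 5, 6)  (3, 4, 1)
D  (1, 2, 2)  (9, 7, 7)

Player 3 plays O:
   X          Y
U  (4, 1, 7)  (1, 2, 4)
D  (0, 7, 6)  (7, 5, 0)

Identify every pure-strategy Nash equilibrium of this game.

Mark each player's best response to every combination of opponents' strategies; a profile where every player is best-responding is a pure Nash equilibrium.
Player 1 against (X, I): payoffs 3, 1 → best response U.
Player 1 against (X, O): payoffs 4, 0 → best response U.
Player 1 against (Y, I): payoffs 3, 9 → best response D.
Player 1 against (Y, O): payoffs 1, 7 → best response D.
Player 2 against (U, I): payoffs 5, 4 → best response X.
Player 2 against (U, O): payoffs 1, 2 → best response Y.
Player 2 against (D, I): payoffs 2, 7 → best response Y.
Player 2 against (D, O): payoffs 7, 5 → best response X.
Player 3 against (U, X): payoffs 6, 7 → best response O.
Player 3 against (U, Y): payoffs 1, 4 → best response O.
Player 3 against (D, X): payoffs 2, 6 → best response O.
Player 3 against (D, Y): payoffs 7, 0 → best response I.
Mutual best responses: (D, Y, I).

Pure NE: (D, Y, I)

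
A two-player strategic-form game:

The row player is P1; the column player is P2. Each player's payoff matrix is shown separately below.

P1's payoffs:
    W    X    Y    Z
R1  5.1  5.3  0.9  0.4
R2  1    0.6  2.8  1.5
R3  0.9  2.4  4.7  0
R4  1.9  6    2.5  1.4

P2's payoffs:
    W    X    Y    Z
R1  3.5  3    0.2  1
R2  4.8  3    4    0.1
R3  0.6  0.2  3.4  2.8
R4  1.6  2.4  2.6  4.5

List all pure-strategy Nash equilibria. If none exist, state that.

Pure-strategy Nash equilibria: (R1, W), (R3, Y)

P1 against W: payoffs 5.1, 1, 0.9, 1.9 → best response R1.
P1 against X: payoffs 5.3, 0.6, 2.4, 6 → best response R4.
P1 against Y: payoffs 0.9, 2.8, 4.7, 2.5 → best response R3.
P1 against Z: payoffs 0.4, 1.5, 0, 1.4 → best response R2.
P2 against R1: payoffs 3.5, 3, 0.2, 1 → best response W.
P2 against R2: payoffs 4.8, 3, 4, 0.1 → best response W.
P2 against R3: payoffs 0.6, 0.2, 3.4, 2.8 → best response Y.
P2 against R4: payoffs 1.6, 2.4, 2.6, 4.5 → best response Z.
Mutual best responses: (R1, W); (R3, Y).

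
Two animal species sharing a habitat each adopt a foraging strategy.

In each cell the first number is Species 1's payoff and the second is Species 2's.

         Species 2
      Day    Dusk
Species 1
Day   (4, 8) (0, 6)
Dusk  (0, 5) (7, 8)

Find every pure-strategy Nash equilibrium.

Pure-strategy Nash equilibria: (Day, Day); (Dusk, Dusk)

(Day, Day): Species 1 gets 4, best alternative 0; Species 2 gets 8, best alternative 6. No profitable deviation — NE.
(Day, Dusk): Species 1 can switch to Dusk (0 → 7). Not NE.
(Dusk, Day): Species 1 can switch to Day (0 → 4). Not NE.
(Dusk, Dusk): Species 1 gets 7, best alternative 0; Species 2 gets 8, best alternative 5. No profitable deviation — NE.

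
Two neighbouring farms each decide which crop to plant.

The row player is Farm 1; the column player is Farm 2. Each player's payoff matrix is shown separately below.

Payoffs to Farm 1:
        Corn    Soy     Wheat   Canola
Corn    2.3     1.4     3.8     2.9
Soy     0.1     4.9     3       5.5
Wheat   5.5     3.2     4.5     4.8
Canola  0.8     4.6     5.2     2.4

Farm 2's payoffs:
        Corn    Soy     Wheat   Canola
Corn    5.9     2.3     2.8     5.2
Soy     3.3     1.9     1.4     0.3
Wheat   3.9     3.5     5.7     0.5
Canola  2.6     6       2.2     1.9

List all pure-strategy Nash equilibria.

(Corn, Corn): Farm 1 can switch to Wheat (2.3 → 5.5). Not NE.
(Corn, Soy): Farm 1 can switch to Soy (1.4 → 4.9). Not NE.
(Corn, Wheat): Farm 1 can switch to Wheat (3.8 → 4.5). Not NE.
(Corn, Canola): Farm 1 can switch to Soy (2.9 → 5.5). Not NE.
(Soy, Corn): Farm 1 can switch to Corn (0.1 → 2.3). Not NE.
(Soy, Soy): Farm 2 can switch to Corn (1.9 → 3.3). Not NE.
(The remaining 10 profiles each have a profitable deviation by the same check.)

There is no pure-strategy Nash equilibrium.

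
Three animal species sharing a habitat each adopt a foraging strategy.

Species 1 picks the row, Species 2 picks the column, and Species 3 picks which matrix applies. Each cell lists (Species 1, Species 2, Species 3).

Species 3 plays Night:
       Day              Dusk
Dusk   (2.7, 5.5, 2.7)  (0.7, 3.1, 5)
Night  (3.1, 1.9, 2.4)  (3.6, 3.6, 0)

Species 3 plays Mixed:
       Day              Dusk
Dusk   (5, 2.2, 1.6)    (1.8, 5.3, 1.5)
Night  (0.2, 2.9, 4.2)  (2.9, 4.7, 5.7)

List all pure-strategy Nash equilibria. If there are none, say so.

Mark each player's best response to every combination of opponents' strategies; a profile where every player is best-responding is a pure Nash equilibrium.
Species 1 against (Day, Night): payoffs 2.7, 3.1 → best response Night.
Species 1 against (Day, Mixed): payoffs 5, 0.2 → best response Dusk.
Species 1 against (Dusk, Night): payoffs 0.7, 3.6 → best response Night.
Species 1 against (Dusk, Mixed): payoffs 1.8, 2.9 → best response Night.
Species 2 against (Dusk, Night): payoffs 5.5, 3.1 → best response Day.
Species 2 against (Dusk, Mixed): payoffs 2.2, 5.3 → best response Dusk.
Species 2 against (Night, Night): payoffs 1.9, 3.6 → best response Dusk.
Species 2 against (Night, Mixed): payoffs 2.9, 4.7 → best response Dusk.
Species 3 against (Dusk, Day): payoffs 2.7, 1.6 → best response Night.
Species 3 against (Dusk, Dusk): payoffs 5, 1.5 → best response Night.
Species 3 against (Night, Day): payoffs 2.4, 4.2 → best response Mixed.
Species 3 against (Night, Dusk): payoffs 0, 5.7 → best response Mixed.
Mutual best responses: (Night, Dusk, Mixed).

Pure NE: (Night, Dusk, Mixed)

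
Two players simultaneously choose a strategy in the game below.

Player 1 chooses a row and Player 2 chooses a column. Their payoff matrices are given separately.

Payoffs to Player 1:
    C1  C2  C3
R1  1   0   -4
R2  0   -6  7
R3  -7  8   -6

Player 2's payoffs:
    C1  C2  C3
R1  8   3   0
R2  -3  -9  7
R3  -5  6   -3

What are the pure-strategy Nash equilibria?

Pure-strategy Nash equilibria: (R1, C1), (R2, C3), (R3, C2)

Mark each player's best response to every combination of opponents' strategies; a profile where every player is best-responding is a pure Nash equilibrium.
Player 1 against C1: payoffs 1, 0, -7 → best response R1.
Player 1 against C2: payoffs 0, -6, 8 → best response R3.
Player 1 against C3: payoffs -4, 7, -6 → best response R2.
Player 2 against R1: payoffs 8, 3, 0 → best response C1.
Player 2 against R2: payoffs -3, -9, 7 → best response C3.
Player 2 against R3: payoffs -5, 6, -3 → best response C2.
Mutual best responses: (R1, C1); (R2, C3); (R3, C2).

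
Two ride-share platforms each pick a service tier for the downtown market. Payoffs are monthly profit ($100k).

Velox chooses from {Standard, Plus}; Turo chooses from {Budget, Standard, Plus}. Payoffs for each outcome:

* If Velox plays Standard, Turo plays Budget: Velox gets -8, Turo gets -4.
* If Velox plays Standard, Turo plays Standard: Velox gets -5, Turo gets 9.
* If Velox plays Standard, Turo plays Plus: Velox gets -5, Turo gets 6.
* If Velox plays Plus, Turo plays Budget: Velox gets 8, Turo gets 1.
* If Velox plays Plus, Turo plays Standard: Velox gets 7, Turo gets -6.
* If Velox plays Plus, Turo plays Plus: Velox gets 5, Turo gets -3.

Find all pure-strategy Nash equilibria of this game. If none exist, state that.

(Plus, Budget)

Mark each player's best response to every combination of opponents' strategies; a profile where every player is best-responding is a pure Nash equilibrium.
Velox against Budget: payoffs -8, 8 → best response Plus.
Velox against Standard: payoffs -5, 7 → best response Plus.
Velox against Plus: payoffs -5, 5 → best response Plus.
Turo against Standard: payoffs -4, 9, 6 → best response Standard.
Turo against Plus: payoffs 1, -6, -3 → best response Budget.
Mutual best responses: (Plus, Budget).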